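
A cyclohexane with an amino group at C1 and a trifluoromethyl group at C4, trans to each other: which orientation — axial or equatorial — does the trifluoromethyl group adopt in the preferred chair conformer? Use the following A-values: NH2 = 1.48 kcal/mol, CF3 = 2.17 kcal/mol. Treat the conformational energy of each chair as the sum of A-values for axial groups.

C1 and C4 have opposite parity, so for the trans isomer the two substituents are e,e in one chair and a,a in the other.
Chair I (amino axial, trifluoromethyl axial): E = 3.65 kcal/mol.
Chair II (amino equatorial, trifluoromethyl equatorial): E = 0.00 kcal/mol.
Chair II is the more stable (lower-energy) conformer, and in that chair the trifluoromethyl group is equatorial.

equatorial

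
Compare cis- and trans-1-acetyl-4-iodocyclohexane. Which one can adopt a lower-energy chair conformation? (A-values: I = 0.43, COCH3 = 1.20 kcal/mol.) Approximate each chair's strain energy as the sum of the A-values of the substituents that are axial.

At 1,4 positions (parity opposite): cis → (a,e or e,a); trans → (e,e or a,a).
Best chair for cis: E = 0.43 kcal/mol; best chair for trans: E = 0.00 kcal/mol.
The trans isomer is lower by 0.43 kcal/mol.

trans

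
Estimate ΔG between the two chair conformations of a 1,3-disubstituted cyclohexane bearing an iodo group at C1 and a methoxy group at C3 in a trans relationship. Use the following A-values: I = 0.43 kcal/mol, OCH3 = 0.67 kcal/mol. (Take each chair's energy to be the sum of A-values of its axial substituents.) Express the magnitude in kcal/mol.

C1 and C3 have the same parity, so for the trans isomer the two substituents are one axial and one equatorial in each chair.
Chair I (iodo axial, methoxy equatorial): E = 0.43 kcal/mol.
Chair II (iodo equatorial, methoxy axial): E = 0.67 kcal/mol.
ΔE = 0.67 − 0.43 = 0.24 kcal/mol; chair I is more stable.

0.24 kcal/mol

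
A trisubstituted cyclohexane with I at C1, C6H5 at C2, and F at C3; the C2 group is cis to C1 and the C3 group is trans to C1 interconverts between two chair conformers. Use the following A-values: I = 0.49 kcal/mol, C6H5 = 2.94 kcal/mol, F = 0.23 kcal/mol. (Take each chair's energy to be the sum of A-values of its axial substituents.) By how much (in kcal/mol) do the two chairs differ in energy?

2.68 kcal/mol

Chair I (iodo axial, phenyl equatorial, fluoro equatorial): E = 0.49 kcal/mol.
Chair II (iodo equatorial, phenyl axial, fluoro axial): E = 3.17 kcal/mol.
ΔE = 3.17 − 0.49 = 2.68 kcal/mol; chair I is more stable.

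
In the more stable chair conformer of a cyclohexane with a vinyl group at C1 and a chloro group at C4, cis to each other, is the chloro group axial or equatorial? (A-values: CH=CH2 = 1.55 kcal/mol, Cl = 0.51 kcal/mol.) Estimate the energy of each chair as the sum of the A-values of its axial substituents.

axial

C1 and C4 have opposite parity, so for the cis isomer the two substituents are one axial and one equatorial in each chair.
Chair I (vinyl axial, chloro equatorial): E = 1.55 kcal/mol.
Chair II (vinyl equatorial, chloro axial): E = 0.51 kcal/mol.
Chair II is the more stable (lower-energy) conformer, and in that chair the chloro group is axial.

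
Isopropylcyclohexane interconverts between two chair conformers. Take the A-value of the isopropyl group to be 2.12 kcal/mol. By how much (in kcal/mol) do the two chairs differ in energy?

2.12 kcal/mol

A monosubstituted cyclohexane has one chair with the isopropyl group axial (E = A = 2.12 kcal/mol) and one with it equatorial (E = 0).
ΔE = 2.12 − 0 = 2.12 kcal/mol.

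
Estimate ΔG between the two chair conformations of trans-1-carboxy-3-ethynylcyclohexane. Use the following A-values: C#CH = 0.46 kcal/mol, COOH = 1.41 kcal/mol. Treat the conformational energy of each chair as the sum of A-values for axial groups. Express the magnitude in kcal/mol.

0.95 kcal/mol

C1 and C3 have the same parity, so for the trans isomer the two substituents are one axial and one equatorial in each chair.
Chair I (ethynyl axial, carboxyl equatorial): E = 0.46 kcal/mol.
Chair II (ethynyl equatorial, carboxyl axial): E = 1.41 kcal/mol.
ΔE = 1.41 − 0.46 = 0.95 kcal/mol; chair I is more stable.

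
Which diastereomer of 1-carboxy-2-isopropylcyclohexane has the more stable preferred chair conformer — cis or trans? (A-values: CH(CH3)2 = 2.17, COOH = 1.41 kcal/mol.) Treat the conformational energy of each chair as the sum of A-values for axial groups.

trans

At 1,2 positions (parity opposite): cis → (a,e or e,a); trans → (e,e or a,a).
Best chair for cis: E = 1.41 kcal/mol; best chair for trans: E = 0.00 kcal/mol.
The trans isomer is lower by 1.41 kcal/mol.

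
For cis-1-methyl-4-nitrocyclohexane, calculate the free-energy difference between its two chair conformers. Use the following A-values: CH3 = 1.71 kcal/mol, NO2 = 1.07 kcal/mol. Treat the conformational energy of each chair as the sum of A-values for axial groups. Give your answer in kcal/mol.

C1 and C4 have opposite parity, so for the cis isomer the two substituents are one axial and one equatorial in each chair.
Chair I (methyl axial, nitro equatorial): E = 1.71 kcal/mol.
Chair II (methyl equatorial, nitro axial): E = 1.07 kcal/mol.
ΔE = 1.71 − 1.07 = 0.64 kcal/mol; chair II is more stable.

0.64 kcal/mol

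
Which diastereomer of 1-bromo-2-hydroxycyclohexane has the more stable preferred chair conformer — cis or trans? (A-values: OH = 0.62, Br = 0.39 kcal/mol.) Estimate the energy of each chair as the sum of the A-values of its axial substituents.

At 1,2 positions (parity opposite): cis → (a,e or e,a); trans → (e,e or a,a).
Best chair for cis: E = 0.39 kcal/mol; best chair for trans: E = 0.00 kcal/mol.
The trans isomer is lower by 0.39 kcal/mol.

trans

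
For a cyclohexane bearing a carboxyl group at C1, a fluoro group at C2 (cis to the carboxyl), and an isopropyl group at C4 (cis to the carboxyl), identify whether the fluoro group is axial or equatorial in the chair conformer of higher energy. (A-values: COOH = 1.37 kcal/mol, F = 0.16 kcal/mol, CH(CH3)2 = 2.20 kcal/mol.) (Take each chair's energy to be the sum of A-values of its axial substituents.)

Chair I (carboxyl axial, fluoro equatorial, isopropyl equatorial): E = 1.37 kcal/mol.
Chair II (carboxyl equatorial, fluoro axial, isopropyl axial): E = 2.36 kcal/mol.
Chair II is the less stable (higher-energy) conformer, and in that chair the fluoro group is axial.

axial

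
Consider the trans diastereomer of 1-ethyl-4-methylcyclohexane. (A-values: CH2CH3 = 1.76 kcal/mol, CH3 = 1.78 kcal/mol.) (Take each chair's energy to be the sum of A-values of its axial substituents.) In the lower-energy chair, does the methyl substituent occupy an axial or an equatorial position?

equatorial

C1 and C4 have opposite parity, so for the trans isomer the two substituents are e,e in one chair and a,a in the other.
Chair I (ethyl axial, methyl axial): E = 3.54 kcal/mol.
Chair II (ethyl equatorial, methyl equatorial): E = 0.00 kcal/mol.
Chair II is the more stable (lower-energy) conformer, and in that chair the methyl group is equatorial.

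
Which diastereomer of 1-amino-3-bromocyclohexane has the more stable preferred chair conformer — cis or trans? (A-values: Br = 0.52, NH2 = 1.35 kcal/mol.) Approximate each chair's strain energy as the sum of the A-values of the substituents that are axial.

cis

At 1,3 positions (parity same): cis → (e,e or a,a); trans → (a,e or e,a).
Best chair for cis: E = 0.00 kcal/mol; best chair for trans: E = 0.52 kcal/mol.
The cis isomer is lower by 0.52 kcal/mol.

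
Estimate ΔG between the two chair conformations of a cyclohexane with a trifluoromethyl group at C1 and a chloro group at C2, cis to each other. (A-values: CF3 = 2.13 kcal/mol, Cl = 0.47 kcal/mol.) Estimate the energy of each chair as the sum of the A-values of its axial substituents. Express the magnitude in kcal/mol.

C1 and C2 have opposite parity, so for the cis isomer the two substituents are one axial and one equatorial in each chair.
Chair I (trifluoromethyl axial, chloro equatorial): E = 2.13 kcal/mol.
Chair II (trifluoromethyl equatorial, chloro axial): E = 0.47 kcal/mol.
ΔE = 2.13 − 0.47 = 1.66 kcal/mol; chair II is more stable.

1.66 kcal/mol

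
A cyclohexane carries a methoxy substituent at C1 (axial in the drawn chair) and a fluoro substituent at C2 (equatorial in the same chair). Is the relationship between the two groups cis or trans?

cis

C1 and C2 have opposite parity, so their axial bonds point in opposite directions.
With opposite-parity carbons, two substituents on the same face are one axial and one equatorial; opposite faces give both axial or both equatorial.
Here the groups are axial/equatorial → same face → cis.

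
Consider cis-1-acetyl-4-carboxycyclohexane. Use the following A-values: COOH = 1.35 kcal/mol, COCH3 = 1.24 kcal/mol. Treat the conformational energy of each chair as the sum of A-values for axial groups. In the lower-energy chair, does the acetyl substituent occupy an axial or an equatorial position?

axial

C1 and C4 have opposite parity, so for the cis isomer the two substituents are one axial and one equatorial in each chair.
Chair I (carboxyl axial, acetyl equatorial): E = 1.35 kcal/mol.
Chair II (carboxyl equatorial, acetyl axial): E = 1.24 kcal/mol.
Chair II is the more stable (lower-energy) conformer, and in that chair the acetyl group is axial.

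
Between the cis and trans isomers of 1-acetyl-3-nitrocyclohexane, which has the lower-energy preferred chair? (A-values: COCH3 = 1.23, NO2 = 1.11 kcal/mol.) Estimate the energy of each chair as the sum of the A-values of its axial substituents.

At 1,3 positions (parity same): cis → (e,e or a,a); trans → (a,e or e,a).
Best chair for cis: E = 0.00 kcal/mol; best chair for trans: E = 1.11 kcal/mol.
The cis isomer is lower by 1.11 kcal/mol.

cis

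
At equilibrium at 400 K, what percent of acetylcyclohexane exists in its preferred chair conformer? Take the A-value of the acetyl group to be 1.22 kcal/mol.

One chair has the acetyl group axial (E = 1.22 kcal/mol) and the other has it equatorial (E = 0).
ΔG = 1.22 kcal/mol between the two chairs.
K = exp(ΔG/RT) with R = 1.987×10⁻³ kcal mol⁻¹ K⁻¹ and T = 400 K gives K ≈ 4.64.
Fraction in the lower-energy chair = K/(K+1) = 82.3%.

82.3%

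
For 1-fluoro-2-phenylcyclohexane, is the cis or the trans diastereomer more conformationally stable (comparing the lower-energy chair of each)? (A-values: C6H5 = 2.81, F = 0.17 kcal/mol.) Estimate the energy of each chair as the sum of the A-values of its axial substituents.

trans

At 1,2 positions (parity opposite): cis → (a,e or e,a); trans → (e,e or a,a).
Best chair for cis: E = 0.17 kcal/mol; best chair for trans: E = 0.00 kcal/mol.
The trans isomer is lower by 0.17 kcal/mol.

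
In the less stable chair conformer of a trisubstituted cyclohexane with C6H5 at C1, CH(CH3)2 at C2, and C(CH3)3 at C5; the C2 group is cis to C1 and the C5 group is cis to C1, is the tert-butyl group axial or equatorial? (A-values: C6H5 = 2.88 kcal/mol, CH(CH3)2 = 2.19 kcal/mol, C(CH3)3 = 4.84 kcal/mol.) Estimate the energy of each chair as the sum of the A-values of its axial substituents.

Chair I (phenyl axial, isopropyl equatorial, tert-butyl axial): E = 7.72 kcal/mol.
Chair II (phenyl equatorial, isopropyl axial, tert-butyl equatorial): E = 2.19 kcal/mol.
Chair I is the less stable (higher-energy) conformer, and in that chair the tert-butyl group is axial.

axial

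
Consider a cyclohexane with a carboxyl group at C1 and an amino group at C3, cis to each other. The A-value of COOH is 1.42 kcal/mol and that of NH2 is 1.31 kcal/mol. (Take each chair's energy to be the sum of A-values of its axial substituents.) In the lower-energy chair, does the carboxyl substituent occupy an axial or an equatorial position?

C1 and C3 have the same parity, so for the cis isomer the two substituents are e,e in one chair and a,a in the other.
Chair I (carboxyl axial, amino axial): E = 2.73 kcal/mol.
Chair II (carboxyl equatorial, amino equatorial): E = 0.00 kcal/mol.
Chair II is the more stable (lower-energy) conformer, and in that chair the carboxyl group is equatorial.

equatorial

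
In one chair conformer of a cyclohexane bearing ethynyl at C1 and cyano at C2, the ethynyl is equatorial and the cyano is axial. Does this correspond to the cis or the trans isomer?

C1 and C2 have opposite parity, so their axial bonds point in opposite directions.
With opposite-parity carbons, two substituents on the same face are one axial and one equatorial; opposite faces give both axial or both equatorial.
Here the groups are equatorial/axial → same face → cis.

cis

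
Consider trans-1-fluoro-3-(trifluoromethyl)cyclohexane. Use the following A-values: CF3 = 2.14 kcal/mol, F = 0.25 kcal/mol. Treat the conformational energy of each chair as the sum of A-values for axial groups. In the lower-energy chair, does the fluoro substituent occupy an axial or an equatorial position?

C1 and C3 have the same parity, so for the trans isomer the two substituents are one axial and one equatorial in each chair.
Chair I (trifluoromethyl axial, fluoro equatorial): E = 2.14 kcal/mol.
Chair II (trifluoromethyl equatorial, fluoro axial): E = 0.25 kcal/mol.
Chair II is the more stable (lower-energy) conformer, and in that chair the fluoro group is axial.

axial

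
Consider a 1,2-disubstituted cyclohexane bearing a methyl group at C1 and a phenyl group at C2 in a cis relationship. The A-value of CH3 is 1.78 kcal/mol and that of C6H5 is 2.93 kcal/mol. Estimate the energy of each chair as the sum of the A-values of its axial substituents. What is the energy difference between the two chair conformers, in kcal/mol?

1.15 kcal/mol

C1 and C2 have opposite parity, so for the cis isomer the two substituents are one axial and one equatorial in each chair.
Chair I (methyl axial, phenyl equatorial): E = 1.78 kcal/mol.
Chair II (methyl equatorial, phenyl axial): E = 2.93 kcal/mol.
ΔE = 2.93 − 1.78 = 1.15 kcal/mol; chair I is more stable.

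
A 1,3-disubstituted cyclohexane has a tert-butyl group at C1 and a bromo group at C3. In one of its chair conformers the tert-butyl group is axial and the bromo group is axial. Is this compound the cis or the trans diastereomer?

cis

C1 and C3 have the same parity, so their axial bonds point in the same direction.
With same-parity carbons, two substituents on the same face are both axial or both equatorial; opposite faces give one of each.
Here the groups are axial/axial → same face → cis.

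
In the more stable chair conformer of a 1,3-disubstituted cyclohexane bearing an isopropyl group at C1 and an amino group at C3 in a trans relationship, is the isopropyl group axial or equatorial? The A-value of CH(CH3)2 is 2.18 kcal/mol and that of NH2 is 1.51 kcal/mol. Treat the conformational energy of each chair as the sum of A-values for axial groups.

C1 and C3 have the same parity, so for the trans isomer the two substituents are one axial and one equatorial in each chair.
Chair I (isopropyl axial, amino equatorial): E = 2.18 kcal/mol.
Chair II (isopropyl equatorial, amino axial): E = 1.51 kcal/mol.
Chair II is the more stable (lower-energy) conformer, and in that chair the isopropyl group is equatorial.

equatorial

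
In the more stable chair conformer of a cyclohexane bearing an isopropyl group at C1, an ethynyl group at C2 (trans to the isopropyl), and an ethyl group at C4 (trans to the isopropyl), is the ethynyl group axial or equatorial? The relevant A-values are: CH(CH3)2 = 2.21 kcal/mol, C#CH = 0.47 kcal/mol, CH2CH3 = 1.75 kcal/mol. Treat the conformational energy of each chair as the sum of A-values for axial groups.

Chair I (isopropyl axial, ethynyl axial, ethyl axial): E = 4.43 kcal/mol.
Chair II (isopropyl equatorial, ethynyl equatorial, ethyl equatorial): E = 0.00 kcal/mol.
Chair II is the more stable (lower-energy) conformer, and in that chair the ethynyl group is equatorial.

equatorial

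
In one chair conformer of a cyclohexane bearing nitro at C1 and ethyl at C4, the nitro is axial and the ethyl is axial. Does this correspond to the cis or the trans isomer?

C1 and C4 have opposite parity, so their axial bonds point in opposite directions.
With opposite-parity carbons, two substituents on the same face are one axial and one equatorial; opposite faces give both axial or both equatorial.
Here the groups are axial/axial → opposite face → trans.

trans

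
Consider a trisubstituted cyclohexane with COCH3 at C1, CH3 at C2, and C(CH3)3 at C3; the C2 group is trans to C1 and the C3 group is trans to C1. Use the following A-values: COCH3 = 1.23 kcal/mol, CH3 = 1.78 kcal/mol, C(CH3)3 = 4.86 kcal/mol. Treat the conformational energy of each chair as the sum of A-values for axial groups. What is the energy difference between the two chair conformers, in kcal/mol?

Chair I (acetyl axial, methyl axial, tert-butyl equatorial): E = 3.01 kcal/mol.
Chair II (acetyl equatorial, methyl equatorial, tert-butyl axial): E = 4.86 kcal/mol.
ΔE = 4.86 − 3.01 = 1.85 kcal/mol; chair I is more stable.

1.85 kcal/mol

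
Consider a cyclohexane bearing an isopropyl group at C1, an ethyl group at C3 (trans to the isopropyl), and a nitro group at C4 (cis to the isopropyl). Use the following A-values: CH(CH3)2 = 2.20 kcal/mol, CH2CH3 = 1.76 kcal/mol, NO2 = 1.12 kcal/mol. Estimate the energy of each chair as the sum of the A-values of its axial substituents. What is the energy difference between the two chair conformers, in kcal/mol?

0.68 kcal/mol

Chair I (isopropyl axial, ethyl equatorial, nitro equatorial): E = 2.20 kcal/mol.
Chair II (isopropyl equatorial, ethyl axial, nitro axial): E = 2.88 kcal/mol.
ΔE = 2.88 − 2.20 = 0.68 kcal/mol; chair I is more stable.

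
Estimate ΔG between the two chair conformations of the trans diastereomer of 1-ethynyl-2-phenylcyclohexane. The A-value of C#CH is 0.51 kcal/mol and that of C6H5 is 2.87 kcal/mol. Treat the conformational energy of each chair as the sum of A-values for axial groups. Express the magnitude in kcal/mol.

C1 and C2 have opposite parity, so for the trans isomer the two substituents are e,e in one chair and a,a in the other.
Chair I (ethynyl axial, phenyl axial): E = 3.38 kcal/mol.
Chair II (ethynyl equatorial, phenyl equatorial): E = 0.00 kcal/mol.
ΔE = 3.38 − 0.00 = 3.38 kcal/mol; chair II is more stable.

3.38 kcal/mol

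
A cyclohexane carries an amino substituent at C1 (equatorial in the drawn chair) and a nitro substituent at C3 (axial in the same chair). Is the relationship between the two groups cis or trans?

trans

C1 and C3 have the same parity, so their axial bonds point in the same direction.
With same-parity carbons, two substituents on the same face are both axial or both equatorial; opposite faces give one of each.
Here the groups are equatorial/axial → opposite face → trans.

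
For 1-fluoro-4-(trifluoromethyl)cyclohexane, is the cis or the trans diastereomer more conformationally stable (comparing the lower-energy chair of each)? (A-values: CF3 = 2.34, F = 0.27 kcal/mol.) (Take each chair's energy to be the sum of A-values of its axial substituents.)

At 1,4 positions (parity opposite): cis → (a,e or e,a); trans → (e,e or a,a).
Best chair for cis: E = 0.27 kcal/mol; best chair for trans: E = 0.00 kcal/mol.
The trans isomer is lower by 0.27 kcal/mol.

trans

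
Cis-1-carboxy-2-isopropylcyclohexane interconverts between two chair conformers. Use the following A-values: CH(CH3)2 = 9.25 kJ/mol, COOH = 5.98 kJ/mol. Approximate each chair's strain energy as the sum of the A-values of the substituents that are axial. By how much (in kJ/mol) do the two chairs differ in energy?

3.27 kJ/mol

C1 and C2 have opposite parity, so for the cis isomer the two substituents are one axial and one equatorial in each chair.
Chair I (isopropyl axial, carboxyl equatorial): E = 9.25 kJ/mol.
Chair II (isopropyl equatorial, carboxyl axial): E = 5.98 kJ/mol.
ΔE = 9.25 − 5.98 = 3.27 kJ/mol; chair II is more stable.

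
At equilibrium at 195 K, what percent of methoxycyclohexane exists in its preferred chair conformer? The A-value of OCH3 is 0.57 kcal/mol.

81.3%

One chair has the methoxy group axial (E = 0.57 kcal/mol) and the other has it equatorial (E = 0).
ΔG = 0.57 kcal/mol between the two chairs.
K = exp(ΔG/RT) with R = 1.987×10⁻³ kcal mol⁻¹ K⁻¹ and T = 195 K gives K ≈ 4.35.
Fraction in the lower-energy chair = K/(K+1) = 81.3%.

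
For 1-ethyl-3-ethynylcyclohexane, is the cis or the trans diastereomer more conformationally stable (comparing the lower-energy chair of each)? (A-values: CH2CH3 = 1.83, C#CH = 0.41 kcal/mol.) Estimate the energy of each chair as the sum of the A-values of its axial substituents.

cis

At 1,3 positions (parity same): cis → (e,e or a,a); trans → (a,e or e,a).
Best chair for cis: E = 0.00 kcal/mol; best chair for trans: E = 0.41 kcal/mol.
The cis isomer is lower by 0.41 kcal/mol.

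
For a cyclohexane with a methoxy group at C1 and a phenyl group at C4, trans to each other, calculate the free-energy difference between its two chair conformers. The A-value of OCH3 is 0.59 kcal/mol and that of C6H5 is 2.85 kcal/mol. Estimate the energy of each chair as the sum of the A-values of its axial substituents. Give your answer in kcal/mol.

3.44 kcal/mol

C1 and C4 have opposite parity, so for the trans isomer the two substituents are e,e in one chair and a,a in the other.
Chair I (methoxy axial, phenyl axial): E = 3.44 kcal/mol.
Chair II (methoxy equatorial, phenyl equatorial): E = 0.00 kcal/mol.
ΔE = 3.44 − 0.00 = 3.44 kcal/mol; chair II is more stable.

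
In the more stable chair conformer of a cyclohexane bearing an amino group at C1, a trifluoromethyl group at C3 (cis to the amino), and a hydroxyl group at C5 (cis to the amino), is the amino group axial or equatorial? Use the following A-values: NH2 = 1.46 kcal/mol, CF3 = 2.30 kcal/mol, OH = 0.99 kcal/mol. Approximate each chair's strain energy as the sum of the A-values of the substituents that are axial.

equatorial

Chair I (amino axial, trifluoromethyl axial, hydroxyl axial): E = 4.75 kcal/mol.
Chair II (amino equatorial, trifluoromethyl equatorial, hydroxyl equatorial): E = 0.00 kcal/mol.
Chair II is the more stable (lower-energy) conformer, and in that chair the amino group is equatorial.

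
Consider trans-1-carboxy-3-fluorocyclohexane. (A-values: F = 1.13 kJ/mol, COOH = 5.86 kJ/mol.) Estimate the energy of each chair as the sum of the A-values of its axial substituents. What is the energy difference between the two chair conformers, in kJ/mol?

C1 and C3 have the same parity, so for the trans isomer the two substituents are one axial and one equatorial in each chair.
Chair I (fluoro axial, carboxyl equatorial): E = 1.13 kJ/mol.
Chair II (fluoro equatorial, carboxyl axial): E = 5.86 kJ/mol.
ΔE = 5.86 − 1.13 = 4.73 kJ/mol; chair I is more stable.

4.73 kJ/mol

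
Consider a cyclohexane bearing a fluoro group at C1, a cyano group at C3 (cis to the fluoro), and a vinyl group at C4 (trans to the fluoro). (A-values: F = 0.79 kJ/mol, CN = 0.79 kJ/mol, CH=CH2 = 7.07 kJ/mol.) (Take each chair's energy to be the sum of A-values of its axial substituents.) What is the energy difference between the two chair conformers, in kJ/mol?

Chair I (fluoro axial, cyano axial, vinyl axial): E = 8.65 kJ/mol.
Chair II (fluoro equatorial, cyano equatorial, vinyl equatorial): E = 0.00 kJ/mol.
ΔE = 8.65 − 0.00 = 8.65 kJ/mol; chair II is more stable.

8.65 kJ/mol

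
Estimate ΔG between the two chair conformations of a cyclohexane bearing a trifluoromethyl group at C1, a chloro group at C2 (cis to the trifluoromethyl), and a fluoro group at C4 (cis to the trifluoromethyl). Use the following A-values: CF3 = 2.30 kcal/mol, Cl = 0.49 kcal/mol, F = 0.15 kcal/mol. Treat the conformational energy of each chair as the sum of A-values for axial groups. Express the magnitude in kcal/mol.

Chair I (trifluoromethyl axial, chloro equatorial, fluoro equatorial): E = 2.30 kcal/mol.
Chair II (trifluoromethyl equatorial, chloro axial, fluoro axial): E = 0.64 kcal/mol.
ΔE = 2.30 − 0.64 = 1.66 kcal/mol; chair II is more stable.

1.66 kcal/mol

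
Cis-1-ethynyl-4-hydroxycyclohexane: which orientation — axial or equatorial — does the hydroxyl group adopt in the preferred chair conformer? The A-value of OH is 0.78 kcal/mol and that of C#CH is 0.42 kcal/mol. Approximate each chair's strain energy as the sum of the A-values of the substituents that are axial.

equatorial

C1 and C4 have opposite parity, so for the cis isomer the two substituents are one axial and one equatorial in each chair.
Chair I (hydroxyl axial, ethynyl equatorial): E = 0.78 kcal/mol.
Chair II (hydroxyl equatorial, ethynyl axial): E = 0.42 kcal/mol.
Chair II is the more stable (lower-energy) conformer, and in that chair the hydroxyl group is equatorial.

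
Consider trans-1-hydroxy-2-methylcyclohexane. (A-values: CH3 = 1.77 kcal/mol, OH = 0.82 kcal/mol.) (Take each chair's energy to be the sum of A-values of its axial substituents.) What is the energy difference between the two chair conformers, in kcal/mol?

C1 and C2 have opposite parity, so for the trans isomer the two substituents are e,e in one chair and a,a in the other.
Chair I (methyl axial, hydroxyl axial): E = 2.59 kcal/mol.
Chair II (methyl equatorial, hydroxyl equatorial): E = 0.00 kcal/mol.
ΔE = 2.59 − 0.00 = 2.59 kcal/mol; chair II is more stable.

2.59 kcal/mol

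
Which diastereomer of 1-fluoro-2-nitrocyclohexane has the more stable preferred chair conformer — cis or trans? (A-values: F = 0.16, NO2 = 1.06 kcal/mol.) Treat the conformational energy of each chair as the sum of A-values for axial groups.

At 1,2 positions (parity opposite): cis → (a,e or e,a); trans → (e,e or a,a).
Best chair for cis: E = 0.16 kcal/mol; best chair for trans: E = 0.00 kcal/mol.
The trans isomer is lower by 0.16 kcal/mol.

trans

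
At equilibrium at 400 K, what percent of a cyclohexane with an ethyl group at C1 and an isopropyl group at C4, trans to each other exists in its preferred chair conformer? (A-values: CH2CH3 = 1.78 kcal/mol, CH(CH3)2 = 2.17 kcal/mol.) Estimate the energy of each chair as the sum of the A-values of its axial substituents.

99.3%

C1 and C4 have opposite parity, so for the trans isomer the two substituents are e,e in one chair and a,a in the other.
Chair I (ethyl axial, isopropyl axial): E = 3.95 kcal/mol; chair II (ethyl equatorial, isopropyl equatorial): E = 0.00 kcal/mol.
ΔG = 3.95 kcal/mol between the two chairs.
K = exp(ΔG/RT) with R = 1.987×10⁻³ kcal mol⁻¹ K⁻¹ and T = 400 K gives K ≈ 144.
Fraction in the lower-energy chair = K/(K+1) = 99.3%.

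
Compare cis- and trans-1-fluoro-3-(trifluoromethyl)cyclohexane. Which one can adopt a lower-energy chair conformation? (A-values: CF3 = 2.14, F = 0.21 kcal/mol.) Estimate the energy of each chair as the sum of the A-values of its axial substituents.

At 1,3 positions (parity same): cis → (e,e or a,a); trans → (a,e or e,a).
Best chair for cis: E = 0.00 kcal/mol; best chair for trans: E = 0.21 kcal/mol.
The cis isomer is lower by 0.21 kcal/mol.

cis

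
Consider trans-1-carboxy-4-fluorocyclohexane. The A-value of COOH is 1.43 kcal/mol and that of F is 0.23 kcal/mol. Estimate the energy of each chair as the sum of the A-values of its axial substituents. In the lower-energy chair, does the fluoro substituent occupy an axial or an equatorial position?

equatorial

C1 and C4 have opposite parity, so for the trans isomer the two substituents are e,e in one chair and a,a in the other.
Chair I (carboxyl axial, fluoro axial): E = 1.66 kcal/mol.
Chair II (carboxyl equatorial, fluoro equatorial): E = 0.00 kcal/mol.
Chair II is the more stable (lower-energy) conformer, and in that chair the fluoro group is equatorial.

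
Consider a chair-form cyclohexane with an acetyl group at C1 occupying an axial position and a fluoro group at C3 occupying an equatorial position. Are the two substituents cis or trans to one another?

C1 and C3 have the same parity, so their axial bonds point in the same direction.
With same-parity carbons, two substituents on the same face are both axial or both equatorial; opposite faces give one of each.
Here the groups are axial/equatorial → opposite face → trans.

trans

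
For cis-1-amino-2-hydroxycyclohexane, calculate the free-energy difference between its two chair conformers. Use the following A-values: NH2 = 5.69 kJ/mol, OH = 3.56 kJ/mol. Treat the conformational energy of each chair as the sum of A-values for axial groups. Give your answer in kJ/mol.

C1 and C2 have opposite parity, so for the cis isomer the two substituents are one axial and one equatorial in each chair.
Chair I (amino axial, hydroxyl equatorial): E = 5.69 kJ/mol.
Chair II (amino equatorial, hydroxyl axial): E = 3.56 kJ/mol.
ΔE = 5.69 − 3.56 = 2.13 kJ/mol; chair II is more stable.

2.13 kJ/mol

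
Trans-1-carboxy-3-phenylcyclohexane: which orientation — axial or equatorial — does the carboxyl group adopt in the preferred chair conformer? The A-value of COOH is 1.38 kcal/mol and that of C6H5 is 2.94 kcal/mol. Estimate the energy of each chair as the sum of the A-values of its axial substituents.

axial

C1 and C3 have the same parity, so for the trans isomer the two substituents are one axial and one equatorial in each chair.
Chair I (carboxyl axial, phenyl equatorial): E = 1.38 kcal/mol.
Chair II (carboxyl equatorial, phenyl axial): E = 2.94 kcal/mol.
Chair I is the more stable (lower-energy) conformer, and in that chair the carboxyl group is axial.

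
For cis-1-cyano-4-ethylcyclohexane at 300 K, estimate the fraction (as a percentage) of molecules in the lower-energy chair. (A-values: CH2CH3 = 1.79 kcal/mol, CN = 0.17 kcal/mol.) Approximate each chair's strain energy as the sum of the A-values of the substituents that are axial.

C1 and C4 have opposite parity, so for the cis isomer the two substituents are one axial and one equatorial in each chair.
Chair I (ethyl axial, cyano equatorial): E = 1.79 kcal/mol; chair II (ethyl equatorial, cyano axial): E = 0.17 kcal/mol.
ΔG = 1.62 kcal/mol between the two chairs.
K = exp(ΔG/RT) with R = 1.987×10⁻³ kcal mol⁻¹ K⁻¹ and T = 300 K gives K ≈ 15.1.
Fraction in the lower-energy chair = K/(K+1) = 93.8%.

93.8%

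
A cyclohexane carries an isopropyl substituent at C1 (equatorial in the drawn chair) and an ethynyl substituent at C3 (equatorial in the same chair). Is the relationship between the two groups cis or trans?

C1 and C3 have the same parity, so their axial bonds point in the same direction.
With same-parity carbons, two substituents on the same face are both axial or both equatorial; opposite faces give one of each.
Here the groups are equatorial/equatorial → same face → cis.

cis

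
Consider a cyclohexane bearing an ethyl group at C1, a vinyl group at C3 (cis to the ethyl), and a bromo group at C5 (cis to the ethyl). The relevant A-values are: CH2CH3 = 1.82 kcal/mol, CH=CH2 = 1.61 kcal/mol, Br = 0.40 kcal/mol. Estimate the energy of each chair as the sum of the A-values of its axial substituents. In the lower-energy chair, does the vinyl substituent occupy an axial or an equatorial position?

Chair I (ethyl axial, vinyl axial, bromo axial): E = 3.83 kcal/mol.
Chair II (ethyl equatorial, vinyl equatorial, bromo equatorial): E = 0.00 kcal/mol.
Chair II is the more stable (lower-energy) conformer, and in that chair the vinyl group is equatorial.

equatorial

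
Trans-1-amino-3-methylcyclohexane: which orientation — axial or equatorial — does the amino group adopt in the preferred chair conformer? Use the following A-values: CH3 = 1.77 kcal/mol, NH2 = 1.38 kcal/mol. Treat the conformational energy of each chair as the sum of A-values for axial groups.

C1 and C3 have the same parity, so for the trans isomer the two substituents are one axial and one equatorial in each chair.
Chair I (methyl axial, amino equatorial): E = 1.77 kcal/mol.
Chair II (methyl equatorial, amino axial): E = 1.38 kcal/mol.
Chair II is the more stable (lower-energy) conformer, and in that chair the amino group is axial.

axial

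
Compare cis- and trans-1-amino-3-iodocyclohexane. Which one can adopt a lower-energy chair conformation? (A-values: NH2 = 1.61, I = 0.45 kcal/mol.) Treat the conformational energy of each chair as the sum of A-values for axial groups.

At 1,3 positions (parity same): cis → (e,e or a,a); trans → (a,e or e,a).
Best chair for cis: E = 0.00 kcal/mol; best chair for trans: E = 0.45 kcal/mol.
The cis isomer is lower by 0.45 kcal/mol.

cis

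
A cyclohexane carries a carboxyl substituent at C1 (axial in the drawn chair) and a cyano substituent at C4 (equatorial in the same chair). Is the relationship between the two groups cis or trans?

C1 and C4 have opposite parity, so their axial bonds point in opposite directions.
With opposite-parity carbons, two substituents on the same face are one axial and one equatorial; opposite faces give both axial or both equatorial.
Here the groups are axial/equatorial → same face → cis.

cis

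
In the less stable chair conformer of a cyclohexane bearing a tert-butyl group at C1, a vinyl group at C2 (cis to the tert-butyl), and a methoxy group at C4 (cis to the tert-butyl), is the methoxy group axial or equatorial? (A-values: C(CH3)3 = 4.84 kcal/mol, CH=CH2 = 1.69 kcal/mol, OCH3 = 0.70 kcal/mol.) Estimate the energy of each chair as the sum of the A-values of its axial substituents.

equatorial

Chair I (tert-butyl axial, vinyl equatorial, methoxy equatorial): E = 4.84 kcal/mol.
Chair II (tert-butyl equatorial, vinyl axial, methoxy axial): E = 2.39 kcal/mol.
Chair I is the less stable (higher-energy) conformer, and in that chair the methoxy group is equatorial.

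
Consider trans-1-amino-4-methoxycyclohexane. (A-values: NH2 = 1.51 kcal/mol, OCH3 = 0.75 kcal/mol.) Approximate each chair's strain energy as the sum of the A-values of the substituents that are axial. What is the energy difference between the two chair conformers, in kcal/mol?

C1 and C4 have opposite parity, so for the trans isomer the two substituents are e,e in one chair and a,a in the other.
Chair I (amino axial, methoxy axial): E = 2.26 kcal/mol.
Chair II (amino equatorial, methoxy equatorial): E = 0.00 kcal/mol.
ΔE = 2.26 − 0.00 = 2.26 kcal/mol; chair II is more stable.

2.26 kcal/mol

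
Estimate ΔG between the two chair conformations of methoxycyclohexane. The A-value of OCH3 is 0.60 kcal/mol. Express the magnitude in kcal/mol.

0.60 kcal/mol

A monosubstituted cyclohexane has one chair with the methoxy group axial (E = A = 0.60 kcal/mol) and one with it equatorial (E = 0).
ΔE = 0.60 − 0 = 0.60 kcal/mol.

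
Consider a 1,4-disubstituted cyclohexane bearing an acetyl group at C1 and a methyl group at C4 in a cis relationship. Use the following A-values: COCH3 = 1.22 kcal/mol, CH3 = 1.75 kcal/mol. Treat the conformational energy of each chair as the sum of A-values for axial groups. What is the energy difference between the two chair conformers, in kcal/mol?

C1 and C4 have opposite parity, so for the cis isomer the two substituents are one axial and one equatorial in each chair.
Chair I (acetyl axial, methyl equatorial): E = 1.22 kcal/mol.
Chair II (acetyl equatorial, methyl axial): E = 1.75 kcal/mol.
ΔE = 1.75 − 1.22 = 0.53 kcal/mol; chair I is more stable.

0.53 kcal/mol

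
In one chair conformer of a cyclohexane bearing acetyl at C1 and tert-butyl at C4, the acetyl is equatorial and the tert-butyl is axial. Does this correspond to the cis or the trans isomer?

C1 and C4 have opposite parity, so their axial bonds point in opposite directions.
With opposite-parity carbons, two substituents on the same face are one axial and one equatorial; opposite faces give both axial or both equatorial.
Here the groups are equatorial/axial → same face → cis.

cis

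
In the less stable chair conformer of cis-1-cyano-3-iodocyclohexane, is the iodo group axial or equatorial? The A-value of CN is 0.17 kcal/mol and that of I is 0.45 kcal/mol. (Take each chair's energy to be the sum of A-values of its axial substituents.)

axial

C1 and C3 have the same parity, so for the cis isomer the two substituents are e,e in one chair and a,a in the other.
Chair I (cyano axial, iodo axial): E = 0.62 kcal/mol.
Chair II (cyano equatorial, iodo equatorial): E = 0.00 kcal/mol.
Chair I is the less stable (higher-energy) conformer, and in that chair the iodo group is axial.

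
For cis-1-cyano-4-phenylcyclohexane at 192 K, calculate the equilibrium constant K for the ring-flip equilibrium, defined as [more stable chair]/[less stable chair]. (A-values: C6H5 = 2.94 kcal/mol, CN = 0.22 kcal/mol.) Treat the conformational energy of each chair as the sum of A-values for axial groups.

K ≈ 1248

C1 and C4 have opposite parity, so for the cis isomer the two substituents are one axial and one equatorial in each chair.
Chair I (phenyl axial, cyano equatorial): E = 2.94 kcal/mol; chair II (phenyl equatorial, cyano axial): E = 0.22 kcal/mol.
ΔG = 2.72 kcal/mol between the two chairs.
K = exp(ΔG/RT) with R = 1.987×10⁻³ kcal mol⁻¹ K⁻¹ and T = 192 K gives K ≈ 1.25e+03.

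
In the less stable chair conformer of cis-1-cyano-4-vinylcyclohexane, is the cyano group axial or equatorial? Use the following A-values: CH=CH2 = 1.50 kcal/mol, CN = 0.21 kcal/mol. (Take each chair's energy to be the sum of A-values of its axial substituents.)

C1 and C4 have opposite parity, so for the cis isomer the two substituents are one axial and one equatorial in each chair.
Chair I (vinyl axial, cyano equatorial): E = 1.50 kcal/mol.
Chair II (vinyl equatorial, cyano axial): E = 0.21 kcal/mol.
Chair I is the less stable (higher-energy) conformer, and in that chair the cyano group is equatorial.

equatorial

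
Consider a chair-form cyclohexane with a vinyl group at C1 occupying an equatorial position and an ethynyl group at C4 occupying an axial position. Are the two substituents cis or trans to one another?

cis

C1 and C4 have opposite parity, so their axial bonds point in opposite directions.
With opposite-parity carbons, two substituents on the same face are one axial and one equatorial; opposite faces give both axial or both equatorial.
Here the groups are equatorial/axial → same face → cis.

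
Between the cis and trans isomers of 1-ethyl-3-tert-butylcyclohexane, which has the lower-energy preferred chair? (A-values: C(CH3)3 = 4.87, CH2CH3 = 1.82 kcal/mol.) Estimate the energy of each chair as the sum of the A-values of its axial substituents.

cis

At 1,3 positions (parity same): cis → (e,e or a,a); trans → (a,e or e,a).
Best chair for cis: E = 0.00 kcal/mol; best chair for trans: E = 1.82 kcal/mol.
The cis isomer is lower by 1.82 kcal/mol.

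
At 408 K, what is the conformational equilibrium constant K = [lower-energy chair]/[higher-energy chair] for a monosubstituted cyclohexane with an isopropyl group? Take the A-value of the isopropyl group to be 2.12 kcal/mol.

K ≈ 13.7

One chair has the isopropyl group axial (E = 2.12 kcal/mol) and the other has it equatorial (E = 0).
ΔG = 2.12 kcal/mol between the two chairs.
K = exp(ΔG/RT) with R = 1.987×10⁻³ kcal mol⁻¹ K⁻¹ and T = 408 K gives K ≈ 13.7.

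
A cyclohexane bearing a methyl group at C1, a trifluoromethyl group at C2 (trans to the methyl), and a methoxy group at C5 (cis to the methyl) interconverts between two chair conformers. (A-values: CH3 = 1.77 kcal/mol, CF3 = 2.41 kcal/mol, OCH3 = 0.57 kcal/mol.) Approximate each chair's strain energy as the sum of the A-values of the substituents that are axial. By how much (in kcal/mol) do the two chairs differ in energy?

4.75 kcal/mol

Chair I (methyl axial, trifluoromethyl axial, methoxy axial): E = 4.75 kcal/mol.
Chair II (methyl equatorial, trifluoromethyl equatorial, methoxy equatorial): E = 0.00 kcal/mol.
ΔE = 4.75 − 0.00 = 4.75 kcal/mol; chair II is more stable.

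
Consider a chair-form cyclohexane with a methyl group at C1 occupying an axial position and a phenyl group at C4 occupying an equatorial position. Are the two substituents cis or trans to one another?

C1 and C4 have opposite parity, so their axial bonds point in opposite directions.
With opposite-parity carbons, two substituents on the same face are one axial and one equatorial; opposite faces give both axial or both equatorial.
Here the groups are axial/equatorial → same face → cis.

cis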